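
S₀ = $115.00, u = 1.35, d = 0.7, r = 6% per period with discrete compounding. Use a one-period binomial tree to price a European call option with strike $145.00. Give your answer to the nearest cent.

$5.36

Risk-neutral probability p = (1 + 0.06 − 0.7)/(1.35 − 0.7) = 0.3600/0.6500 = 0.5538
Terminal stock prices: S_u = 155.2, S_d = 80.5
Terminal payoffs (S − K): max(10.25, 0) = 10.25, max(-64.5, 0) = 0
Node 0 (S = 115): V_0 = 1/1.06·[0.5538·10.2500 + 0.4462·0.0000] = 5.3556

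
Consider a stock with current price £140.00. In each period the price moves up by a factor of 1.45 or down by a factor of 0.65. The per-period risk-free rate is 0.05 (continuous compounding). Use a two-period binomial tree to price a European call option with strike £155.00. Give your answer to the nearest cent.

£31.72

Risk-neutral probability p = (e^0.05 − 0.65)/(1.45 − 0.65) = 0.4013/0.8000 = 0.5016
Terminal stock prices: S_uu = 294.4, S_ud = 132, S_dd = 59.15
Terminal payoffs (S − K): max(139.4, 0) = 139.4, max(-23.05, 0) = 0, max(-95.85, 0) = 0
Node u (S = 203): V_u = e^(−0.05)·[0.5016·139.3500 + 0.4984·0.0000] = 66.4875
Node d (S = 91): V_d = e^(−0.05)·[0.5016·0.0000 + 0.4984·0.0000] = 0.0000
Node 0 (S = 140): V_0 = e^(−0.05)·[0.5016·66.4875 + 0.4984·0.0000] = 31.7229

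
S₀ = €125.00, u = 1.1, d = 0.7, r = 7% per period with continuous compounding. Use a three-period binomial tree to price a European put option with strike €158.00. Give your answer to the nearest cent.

Risk-neutral probability p = (e^0.07 − 0.7)/(1.1 − 0.7) = 0.3725/0.4000 = 0.9313
Terminal stock prices: S_uuu = 166.4, S_uud = 105.9, S_udd = 67.37, S_ddd = 42.87
Terminal payoffs (K − S): max(-8.375, 0) = 0, max(52.12, 0) = 52.12, max(90.63, 0) = 90.63, max(115.1, 0) = 115.1
Node uu (S = 151.3): V_uu = e^(−0.07)·[0.9313·0.0000 + 0.0687·52.1250] = 3.3403
Node ud (S = 96.25): V_ud = e^(−0.07)·[0.9313·52.1250 + 0.0687·90.6250] = 51.0682
Node dd (S = 61.25): V_dd = e^(−0.07)·[0.9313·90.6250 + 0.0687·115.1250] = 86.0682
Node u (S = 137.5): V_u = e^(−0.07)·[0.9313·3.3403 + 0.0687·51.0682] = 6.1730
Node d (S = 87.5): V_d = e^(−0.07)·[0.9313·51.0682 + 0.0687·86.0682] = 49.8586
Node 0 (S = 125): V_0 = e^(−0.07)·[0.9313·6.1730 + 0.0687·49.8586] = 8.5552

€8.56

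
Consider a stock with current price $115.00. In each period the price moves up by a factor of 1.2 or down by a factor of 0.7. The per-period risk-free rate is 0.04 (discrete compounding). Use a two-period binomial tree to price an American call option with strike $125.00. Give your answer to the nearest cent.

Risk-neutral probability p = (1 + 0.04 − 0.7)/(1.2 − 0.7) = 0.3400/0.5000 = 0.6800
Terminal stock prices: S_uu = 165.6, S_ud = 96.6, S_dd = 56.35
Terminal payoffs (S − K): max(40.6, 0) = 40.6, max(-28.4, 0) = 0, max(-68.65, 0) = 0
Node u (S = 138): continuation = 1/1.04·[0.6800·40.6000 + 0.3200·0.0000] = 26.5462; exercise value = 13.0000 ≤ continuation, so V_u = 26.5462
Node d (S = 80.5): continuation = 1/1.04·[0.6800·0.0000 + 0.3200·0.0000] = 0.0000; exercise value = 0.0000 ≤ continuation, so V_d = 0.0000
Node 0 (S = 115): continuation = 1/1.04·[0.6800·26.5462 + 0.3200·0.0000] = 17.3571; exercise value = 0.0000 ≤ continuation, so V_0 = 17.3571

$17.36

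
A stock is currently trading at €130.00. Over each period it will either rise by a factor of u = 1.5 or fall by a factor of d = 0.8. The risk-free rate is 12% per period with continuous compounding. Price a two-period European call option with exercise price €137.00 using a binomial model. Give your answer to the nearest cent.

Risk-neutral probability p = (e^0.12 − 0.8)/(1.5 − 0.8) = 0.3275/0.7000 = 0.4679
Terminal stock prices: S_uu = 292.5, S_ud = 156, S_dd = 83.2
Terminal payoffs (S − K): max(155.5, 0) = 155.5, max(19, 0) = 19, max(-53.8, 0) = 0
Node u (S = 195): V_u = e^(−0.12)·[0.4679·155.5000 + 0.5321·19.0000] = 73.4919
Node d (S = 104): V_d = e^(−0.12)·[0.4679·19.0000 + 0.5321·0.0000] = 7.8840
Node 0 (S = 130): V_0 = e^(−0.12)·[0.4679·73.4919 + 0.5321·7.8840] = 34.2164

€34.22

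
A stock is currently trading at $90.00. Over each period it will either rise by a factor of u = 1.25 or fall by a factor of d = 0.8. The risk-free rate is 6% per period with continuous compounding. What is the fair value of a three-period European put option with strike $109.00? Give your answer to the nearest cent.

$13.27

Risk-neutral probability p = (e^0.06 − 0.8)/(1.25 − 0.8) = 0.2618/0.4500 = 0.5819
Terminal stock prices: S_uuu = 175.8, S_uud = 112.5, S_udd = 72, S_ddd = 46.08
Terminal payoffs (K − S): max(-66.78, 0) = 0, max(-3.5, 0) = 0, max(37, 0) = 37, max(62.92, 0) = 62.92
Node uu (S = 140.6): V_uu = e^(−0.06)·[0.5819·0.0000 + 0.4181·0.0000] = 0.0000
Node ud (S = 90): V_ud = e^(−0.06)·[0.5819·0.0000 + 0.4181·37.0000] = 14.5702
Node dd (S = 57.6): V_dd = e^(−0.06)·[0.5819·37.0000 + 0.4181·62.9200] = 45.0523
Node u (S = 112.5): V_u = e^(−0.06)·[0.5819·0.0000 + 0.4181·14.5702] = 5.7376
Node d (S = 72): V_d = e^(−0.06)·[0.5819·14.5702 + 0.4181·45.0523] = 25.7253
Node 0 (S = 90): V_0 = e^(−0.06)·[0.5819·5.7376 + 0.4181·25.7253] = 13.2744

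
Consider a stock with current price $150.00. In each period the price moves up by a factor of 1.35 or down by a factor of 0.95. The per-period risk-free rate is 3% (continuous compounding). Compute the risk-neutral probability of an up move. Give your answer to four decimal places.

Risk-neutral probability p = (e^0.03 − 0.95)/(1.35 − 0.95) = 0.0805/0.4000 = 0.2011

p = 0.2011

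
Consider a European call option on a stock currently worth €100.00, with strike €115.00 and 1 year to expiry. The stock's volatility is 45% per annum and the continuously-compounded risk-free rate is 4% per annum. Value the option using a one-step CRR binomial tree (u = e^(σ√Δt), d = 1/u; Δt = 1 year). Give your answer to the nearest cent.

CRR parameters: u = e^(σ√Δt) = e^(0.45·√1) = 1.5683, d = 1/u = 0.6376
Per-period rate: rΔt = 0.04·1 = 0.04, so R = e^0.04 = 1.0408
Risk-neutral probability p = (e^0.04 − 0.6376)/(1.5683 − 0.6376) = 0.4032/0.9307 = 0.4332
Terminal stock prices: S_u = 156.8, S_d = 63.76
Terminal payoffs (S − K): max(41.83, 0) = 41.83, max(-51.24, 0) = 0
Node 0 (S = 100): V_0 = e^(−0.04)·[0.4332·41.8312 + 0.5668·0.0000] = 17.4112

€17.41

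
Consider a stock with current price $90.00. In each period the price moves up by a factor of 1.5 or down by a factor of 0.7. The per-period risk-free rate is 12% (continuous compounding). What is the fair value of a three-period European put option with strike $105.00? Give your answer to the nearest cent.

$14.64

Risk-neutral probability p = (e^0.12 − 0.7)/(1.5 − 0.7) = 0.4275/0.8000 = 0.5344
Terminal stock prices: S_uuu = 303.8, S_uud = 141.8, S_udd = 66.15, S_ddd = 30.87
Terminal payoffs (K − S): max(-198.8, 0) = 0, max(-36.75, 0) = 0, max(38.85, 0) = 38.85, max(74.13, 0) = 74.13
Node uu (S = 202.5): V_uu = e^(−0.12)·[0.5344·0.0000 + 0.4656·0.0000] = 0.0000
Node ud (S = 94.5): V_ud = e^(−0.12)·[0.5344·0.0000 + 0.4656·38.8500] = 16.0441
Node dd (S = 44.1): V_dd = e^(−0.12)·[0.5344·38.8500 + 0.4656·74.1300] = 49.0266
Node u (S = 135): V_u = e^(−0.12)·[0.5344·0.0000 + 0.4656·16.0441] = 6.6258
Node d (S = 63): V_d = e^(−0.12)·[0.5344·16.0441 + 0.4656·49.0266] = 27.8508
Node 0 (S = 90): V_0 = e^(−0.12)·[0.5344·6.6258 + 0.4656·27.8508] = 14.6420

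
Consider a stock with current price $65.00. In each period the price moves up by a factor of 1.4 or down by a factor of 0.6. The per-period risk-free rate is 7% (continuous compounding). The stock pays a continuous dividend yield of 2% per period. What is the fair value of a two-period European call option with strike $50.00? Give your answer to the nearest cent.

Per-period risk-free factor R = e^0.07 = 1.0725; dividend-adjusted growth = e^(0.07−0.02) = 1.0513.
Risk-neutral probability p = (1.0513 − 0.6)/(1.4 − 0.6) = 0.4513/0.8000 = 0.5641
Terminal stock prices: S_uu = 127.4, S_ud = 54.6, S_dd = 23.4
Terminal payoffs (S − K): max(77.4, 0) = 77.4, max(4.6, 0) = 4.6, max(-26.6, 0) = 0
Node u (S = 91): V_u = e^(−0.07)·[0.5641·77.4000 + 0.4359·4.6000] = 42.5784
Node d (S = 39): V_d = e^(−0.07)·[0.5641·4.6000 + 0.4359·0.0000] = 2.4194
Node 0 (S = 65): V_0 = e^(−0.07)·[0.5641·42.5784 + 0.4359·2.4194] = 23.3776

$23.38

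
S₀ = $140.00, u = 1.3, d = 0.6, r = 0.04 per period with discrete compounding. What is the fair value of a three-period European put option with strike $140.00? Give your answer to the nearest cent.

Risk-neutral probability p = (1 + 0.04 − 0.6)/(1.3 − 0.6) = 0.4400/0.7000 = 0.6286
Terminal stock prices: S_uuu = 307.6, S_uud = 142, S_udd = 65.52, S_ddd = 30.24
Terminal payoffs (K − S): max(-167.6, 0) = 0, max(-1.96, 0) = 0, max(74.48, 0) = 74.48, max(109.8, 0) = 109.8
Node uu (S = 236.6): V_uu = 1/1.04·[0.6286·0.0000 + 0.3714·0.0000] = 0.0000
Node ud (S = 109.2): V_ud = 1/1.04·[0.6286·0.0000 + 0.3714·74.4800] = 26.6000
Node dd (S = 50.4): V_dd = 1/1.04·[0.6286·74.4800 + 0.3714·109.7600] = 84.2154
Node u (S = 182): V_u = 1/1.04·[0.6286·0.0000 + 0.3714·26.6000] = 9.5000
Node d (S = 84): V_d = 1/1.04·[0.6286·26.6000 + 0.3714·84.2154] = 46.1538
Node 0 (S = 140): V_0 = 1/1.04·[0.6286·9.5000 + 0.3714·46.1538] = 22.2253

$22.23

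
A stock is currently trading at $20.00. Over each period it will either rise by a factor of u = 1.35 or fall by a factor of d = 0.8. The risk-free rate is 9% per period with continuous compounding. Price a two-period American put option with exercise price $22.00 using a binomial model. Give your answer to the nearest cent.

Risk-neutral probability p = (e^0.09 − 0.8)/(1.35 − 0.8) = 0.2942/0.5500 = 0.5349
Terminal stock prices: S_uu = 36.45, S_ud = 21.6, S_dd = 12.8
Terminal payoffs (K − S): max(-14.45, 0) = 0, max(0.4, 0) = 0.4, max(9.2, 0) = 9.2
Node u (S = 27): continuation = e^(−0.09)·[0.5349·0.0000 + 0.4651·0.4000] = 0.1700; exercise value = 0.0000 ≤ continuation, so V_u = 0.1700
Node d (S = 16): continuation = e^(−0.09)·[0.5349·0.4000 + 0.4651·9.2000] = 4.1065; exercise value = 6.0000 > continuation, so V_d = 6.0000 (exercise)
Node 0 (S = 20): continuation = e^(−0.09)·[0.5349·0.1700 + 0.4651·6.0000] = 2.6337; exercise value = 2.0000 ≤ continuation, so V_0 = 2.6337

$2.63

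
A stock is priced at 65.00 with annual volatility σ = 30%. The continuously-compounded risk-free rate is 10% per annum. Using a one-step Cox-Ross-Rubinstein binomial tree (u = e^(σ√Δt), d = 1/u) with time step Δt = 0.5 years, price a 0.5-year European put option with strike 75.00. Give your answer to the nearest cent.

CRR parameters: u = e^(σ√Δt) = e^(0.3·√0.5) = 1.2363, d = 1/u = 0.8089
Per-period rate: rΔt = 0.1·0.5 = 0.05, so R = e^0.05 = 1.0513
Risk-neutral probability p = (e^0.05 − 0.8089)/(1.2363 − 0.8089) = 0.2424/0.4275 = 0.5671
Terminal stock prices: S_u = 80.36, S_d = 52.58
Terminal payoffs (K − S): max(-5.36, 0) = 0, max(22.42, 0) = 22.42
Node 0 (S = 65): V_0 = e^(−0.05)·[0.5671·0.0000 + 0.4329·22.4242] = 9.2338

9.23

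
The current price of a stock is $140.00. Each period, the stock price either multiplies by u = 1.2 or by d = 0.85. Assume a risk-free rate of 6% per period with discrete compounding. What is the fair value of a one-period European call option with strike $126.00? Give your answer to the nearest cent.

$23.77

Risk-neutral probability p = (1 + 0.06 − 0.85)/(1.2 − 0.85) = 0.2100/0.3500 = 0.6000
Terminal stock prices: S_u = 168, S_d = 119
Terminal payoffs (S − K): max(42, 0) = 42, max(-7, 0) = 0
Node 0 (S = 140): V_0 = 1/1.06·[0.6000·42.0000 + 0.4000·0.0000] = 23.7736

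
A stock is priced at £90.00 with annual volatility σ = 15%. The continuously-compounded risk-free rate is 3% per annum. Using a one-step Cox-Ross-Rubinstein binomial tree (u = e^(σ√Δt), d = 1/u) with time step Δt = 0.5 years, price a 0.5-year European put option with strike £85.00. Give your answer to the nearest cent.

CRR parameters: u = e^(σ√Δt) = e^(0.15·√0.5) = 1.1119, d = 1/u = 0.8994
Per-period rate: rΔt = 0.03·0.5 = 0.015, so R = e^0.015 = 1.0151
Risk-neutral probability p = (e^0.015 − 0.8994)/(1.1119 − 0.8994) = 0.1157/0.2125 = 0.5446
Terminal stock prices: S_u = 100.1, S_d = 80.94
Terminal payoffs (K − S): max(-15.07, 0) = 0, max(4.057, 0) = 4.057
Node 0 (S = 90): V_0 = e^(−0.015)·[0.5446·0.0000 + 0.4554·4.0571] = 1.8200

£1.82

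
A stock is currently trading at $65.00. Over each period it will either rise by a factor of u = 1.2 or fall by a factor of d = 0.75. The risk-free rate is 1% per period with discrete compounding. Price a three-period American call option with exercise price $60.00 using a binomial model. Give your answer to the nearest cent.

Risk-neutral probability p = (1 + 0.01 − 0.75)/(1.2 − 0.75) = 0.2600/0.4500 = 0.5778
Terminal stock prices: S_uuu = 112.3, S_uud = 70.2, S_udd = 43.88, S_ddd = 27.42
Terminal payoffs (S − K): max(52.32, 0) = 52.32, max(10.2, 0) = 10.2, max(-16.12, 0) = 0, max(-32.58, 0) = 0
Node uu (S = 93.6): continuation = 1/1.01·[0.5778·52.3200 + 0.4222·10.2000] = 34.1941; exercise value = 33.6000 ≤ continuation, so V_uu = 34.1941
Node ud (S = 58.5): continuation = 1/1.01·[0.5778·10.2000 + 0.4222·0.0000] = 5.8350; exercise value = 0.0000 ≤ continuation, so V_ud = 5.8350
Node dd (S = 36.56): continuation = 1/1.01·[0.5778·0.0000 + 0.4222·0.0000] = 0.0000; exercise value = 0.0000 ≤ continuation, so V_dd = 0.0000
Node u (S = 78): continuation = 1/1.01·[0.5778·34.1941 + 0.4222·5.8350] = 22.0002; exercise value = 18.0000 ≤ continuation, so V_u = 22.0002
Node d (S = 48.75): continuation = 1/1.01·[0.5778·5.8350 + 0.4222·0.0000] = 3.3379; exercise value = 0.0000 ≤ continuation, so V_d = 3.3379
Node 0 (S = 65): continuation = 1/1.01·[0.5778·22.0002 + 0.4222·3.3379] = 13.9808; exercise value = 5.0000 ≤ continuation, so V_0 = 13.9808

$13.98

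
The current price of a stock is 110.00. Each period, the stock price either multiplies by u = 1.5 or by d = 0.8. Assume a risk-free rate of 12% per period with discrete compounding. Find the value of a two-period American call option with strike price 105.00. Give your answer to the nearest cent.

34.42

Risk-neutral probability p = (1 + 0.12 − 0.8)/(1.5 − 0.8) = 0.3200/0.7000 = 0.4571
Terminal stock prices: S_uu = 247.5, S_ud = 132, S_dd = 70.4
Terminal payoffs (S − K): max(142.5, 0) = 142.5, max(27, 0) = 27, max(-34.6, 0) = 0
Node u (S = 165): continuation = 1/1.12·[0.4571·142.5000 + 0.5429·27.0000] = 71.2500; exercise value = 60.0000 ≤ continuation, so V_u = 71.2500
Node d (S = 88): continuation = 1/1.12·[0.4571·27.0000 + 0.5429·0.0000] = 11.0204; exercise value = 0.0000 ≤ continuation, so V_d = 11.0204
Node 0 (S = 110): continuation = 1/1.12·[0.4571·71.2500 + 0.5429·11.0204] = 34.4232; exercise value = 5.0000 ≤ continuation, so V_0 = 34.4232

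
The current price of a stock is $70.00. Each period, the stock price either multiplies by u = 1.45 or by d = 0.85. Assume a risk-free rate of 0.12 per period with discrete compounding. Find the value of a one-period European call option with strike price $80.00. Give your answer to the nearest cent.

$8.64

Risk-neutral probability p = (1 + 0.12 − 0.85)/(1.45 − 0.85) = 0.2700/0.6000 = 0.4500
Terminal stock prices: S_u = 101.5, S_d = 59.5
Terminal payoffs (S − K): max(21.5, 0) = 21.5, max(-20.5, 0) = 0
Node 0 (S = 70): V_0 = 1/1.12·[0.4500·21.5000 + 0.5500·0.0000] = 8.6384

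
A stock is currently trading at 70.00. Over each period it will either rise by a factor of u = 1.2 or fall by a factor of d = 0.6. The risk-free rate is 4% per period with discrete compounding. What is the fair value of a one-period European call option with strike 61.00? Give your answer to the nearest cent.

16.22

Risk-neutral probability p = (1 + 0.04 − 0.6)/(1.2 − 0.6) = 0.4400/0.6000 = 0.7333
Terminal stock prices: S_u = 84, S_d = 42
Terminal payoffs (S − K): max(23, 0) = 23, max(-19, 0) = 0
Node 0 (S = 70): V_0 = 1/1.04·[0.7333·23.0000 + 0.2667·0.0000] = 16.2179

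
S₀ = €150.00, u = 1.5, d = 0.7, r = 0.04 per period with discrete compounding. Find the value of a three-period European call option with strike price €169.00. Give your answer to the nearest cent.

Risk-neutral probability p = (1 + 0.04 − 0.7)/(1.5 − 0.7) = 0.3400/0.8000 = 0.4250
Terminal stock prices: S_uuu = 506.2, S_uud = 236.2, S_udd = 110.2, S_ddd = 51.45
Terminal payoffs (S − K): max(337.2, 0) = 337.2, max(67.25, 0) = 67.25, max(-58.75, 0) = 0, max(-117.6, 0) = 0
Node uu (S = 337.5): V_uu = 1/1.04·[0.4250·337.2500 + 0.5750·67.2500] = 175.0000
Node ud (S = 157.5): V_ud = 1/1.04·[0.4250·67.2500 + 0.5750·0.0000] = 27.4820
Node dd (S = 73.5): V_dd = 1/1.04·[0.4250·0.0000 + 0.5750·0.0000] = 0.0000
Node u (S = 225): V_u = 1/1.04·[0.4250·175.0000 + 0.5750·27.4820] = 86.7088
Node d (S = 105): V_d = 1/1.04·[0.4250·27.4820 + 0.5750·0.0000] = 11.2306
Node 0 (S = 150): V_0 = 1/1.04·[0.4250·86.7088 + 0.5750·11.2306] = 41.6431

€41.64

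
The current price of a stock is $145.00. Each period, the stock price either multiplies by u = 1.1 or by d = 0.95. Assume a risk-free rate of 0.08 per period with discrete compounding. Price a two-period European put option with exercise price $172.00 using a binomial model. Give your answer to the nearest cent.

Risk-neutral probability p = (1 + 0.08 − 0.95)/(1.1 − 0.95) = 0.1300/0.1500 = 0.8667
Terminal stock prices: S_uu = 175.5, S_ud = 151.5, S_dd = 130.9
Terminal payoffs (K − S): max(-3.45, 0) = 0, max(20.47, 0) = 20.47, max(41.14, 0) = 41.14
Node u (S = 159.5): V_u = 1/1.08·[0.8667·0.0000 + 0.1333·20.4750] = 2.5278
Node d (S = 137.8): V_d = 1/1.08·[0.8667·20.4750 + 0.1333·41.1375] = 21.5093
Node 0 (S = 145): V_0 = 1/1.08·[0.8667·2.5278 + 0.1333·21.5093] = 4.6839

$4.68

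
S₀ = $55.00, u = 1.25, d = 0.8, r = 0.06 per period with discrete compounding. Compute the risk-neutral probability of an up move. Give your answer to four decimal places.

Risk-neutral probability p = (1 + 0.06 − 0.8)/(1.25 − 0.8) = 0.2600/0.4500 = 0.5778

p = 0.5778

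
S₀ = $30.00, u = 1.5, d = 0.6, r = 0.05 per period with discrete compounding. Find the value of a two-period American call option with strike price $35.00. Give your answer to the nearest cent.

$7.37

Risk-neutral probability p = (1 + 0.05 − 0.6)/(1.5 − 0.6) = 0.4500/0.9000 = 0.5000
Terminal stock prices: S_uu = 67.5, S_ud = 27, S_dd = 10.8
Terminal payoffs (S − K): max(32.5, 0) = 32.5, max(-8, 0) = 0, max(-24.2, 0) = 0
Node u (S = 45): continuation = 1/1.05·[0.5000·32.5000 + 0.5000·0.0000] = 15.4762; exercise value = 10.0000 ≤ continuation, so V_u = 15.4762
Node d (S = 18): continuation = 1/1.05·[0.5000·0.0000 + 0.5000·0.0000] = 0.0000; exercise value = 0.0000 ≤ continuation, so V_d = 0.0000
Node 0 (S = 30): continuation = 1/1.05·[0.5000·15.4762 + 0.5000·0.0000] = 7.3696; exercise value = 0.0000 ≤ continuation, so V_0 = 7.3696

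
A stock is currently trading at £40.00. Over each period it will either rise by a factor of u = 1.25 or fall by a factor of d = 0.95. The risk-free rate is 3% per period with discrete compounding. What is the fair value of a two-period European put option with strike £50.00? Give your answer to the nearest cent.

Risk-neutral probability p = (1 + 0.03 − 0.95)/(1.25 − 0.95) = 0.0800/0.3000 = 0.2667
Terminal stock prices: S_uu = 62.5, S_ud = 47.5, S_dd = 36.1
Terminal payoffs (K − S): max(-12.5, 0) = 0, max(2.5, 0) = 2.5, max(13.9, 0) = 13.9
Node u (S = 50): V_u = 1/1.03·[0.2667·0.0000 + 0.7333·2.5000] = 1.7799
Node d (S = 38): V_d = 1/1.03·[0.2667·2.5000 + 0.7333·13.9000] = 10.5437
Node 0 (S = 40): V_0 = 1/1.03·[0.2667·1.7799 + 0.7333·10.5437] = 7.9677

£7.97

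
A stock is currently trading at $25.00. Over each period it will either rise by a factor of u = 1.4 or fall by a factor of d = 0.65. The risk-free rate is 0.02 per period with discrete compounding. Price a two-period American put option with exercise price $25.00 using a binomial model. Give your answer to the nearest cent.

$4.89

Risk-neutral probability p = (1 + 0.02 − 0.65)/(1.4 − 0.65) = 0.3700/0.7500 = 0.4933
Terminal stock prices: S_uu = 49, S_ud = 22.75, S_dd = 10.56
Terminal payoffs (K − S): max(-24, 0) = 0, max(2.25, 0) = 2.25, max(14.44, 0) = 14.44
Node u (S = 35): continuation = 1/1.02·[0.4933·0.0000 + 0.5067·2.2500] = 1.1176; exercise value = 0.0000 ≤ continuation, so V_u = 1.1176
Node d (S = 16.25): continuation = 1/1.02·[0.4933·2.2500 + 0.5067·14.4375] = 8.2598; exercise value = 8.7500 > continuation, so V_d = 8.7500 (exercise)
Node 0 (S = 25): continuation = 1/1.02·[0.4933·1.1176 + 0.5067·8.7500] = 4.8870; exercise value = 0.0000 ≤ continuation, so V_0 = 4.8870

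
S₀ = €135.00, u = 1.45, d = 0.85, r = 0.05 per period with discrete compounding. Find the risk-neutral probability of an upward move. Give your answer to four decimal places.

p = 0.3333

Risk-neutral probability p = (1 + 0.05 − 0.85)/(1.45 − 0.85) = 0.2000/0.6000 = 0.3333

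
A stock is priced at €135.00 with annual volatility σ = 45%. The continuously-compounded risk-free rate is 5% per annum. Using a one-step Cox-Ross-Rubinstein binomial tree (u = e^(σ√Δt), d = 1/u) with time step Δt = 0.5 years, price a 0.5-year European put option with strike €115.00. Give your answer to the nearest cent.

€8.84

CRR parameters: u = e^(σ√Δt) = e^(0.45·√0.5) = 1.3746, d = 1/u = 0.7275
Per-period rate: rΔt = 0.05·0.5 = 0.025, so R = e^0.025 = 1.0253
Risk-neutral probability p = (e^0.025 − 0.7275)/(1.3746 − 0.7275) = 0.2979/0.6472 = 0.4602
Terminal stock prices: S_u = 185.6, S_d = 98.21
Terminal payoffs (K − S): max(-70.58, 0) = 0, max(16.79, 0) = 16.79
Node 0 (S = 135): V_0 = e^(−0.025)·[0.4602·0.0000 + 0.5398·16.7931] = 8.8406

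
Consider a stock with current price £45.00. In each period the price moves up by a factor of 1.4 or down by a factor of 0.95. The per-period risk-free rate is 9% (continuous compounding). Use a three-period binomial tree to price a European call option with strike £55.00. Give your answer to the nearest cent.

Risk-neutral probability p = (e^0.09 − 0.95)/(1.4 − 0.95) = 0.1442/0.4500 = 0.3204
Terminal stock prices: S_uuu = 123.5, S_uud = 83.79, S_udd = 56.86, S_ddd = 38.58
Terminal payoffs (S − K): max(68.48, 0) = 68.48, max(28.79, 0) = 28.79, max(1.857, 0) = 1.857, max(-16.42, 0) = 0
Node uu (S = 88.2): V_uu = e^(−0.09)·[0.3204·68.4800 + 0.6796·28.7900] = 37.9338
Node ud (S = 59.85): V_ud = e^(−0.09)·[0.3204·28.7900 + 0.6796·1.8575] = 9.5838
Node dd (S = 40.61): V_dd = e^(−0.09)·[0.3204·1.8575 + 0.6796·0.0000] = 0.5439
Node u (S = 63): V_u = e^(−0.09)·[0.3204·37.9338 + 0.6796·9.5838] = 17.0601
Node d (S = 42.75): V_d = e^(−0.09)·[0.3204·9.5838 + 0.6796·0.5439] = 3.1441
Node 0 (S = 45): V_0 = e^(−0.09)·[0.3204·17.0601 + 0.6796·3.1441] = 6.9483

£6.95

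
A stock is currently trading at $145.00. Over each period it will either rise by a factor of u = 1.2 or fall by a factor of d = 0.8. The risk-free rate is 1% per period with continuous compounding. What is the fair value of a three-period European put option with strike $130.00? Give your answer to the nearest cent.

$12.22

Risk-neutral probability p = (e^0.01 − 0.8)/(1.2 − 0.8) = 0.2101/0.4000 = 0.5251
Terminal stock prices: S_uuu = 250.6, S_uud = 167, S_udd = 111.4, S_ddd = 74.24
Terminal payoffs (K − S): max(-120.6, 0) = 0, max(-37.04, 0) = 0, max(18.64, 0) = 18.64, max(55.76, 0) = 55.76
Node uu (S = 208.8): V_uu = e^(−0.01)·[0.5251·0.0000 + 0.4749·0.0000] = 0.0000
Node ud (S = 139.2): V_ud = e^(−0.01)·[0.5251·0.0000 + 0.4749·18.6400] = 8.7636
Node dd (S = 92.8): V_dd = e^(−0.01)·[0.5251·18.6400 + 0.4749·55.7600] = 35.9065
Node u (S = 174): V_u = e^(−0.01)·[0.5251·0.0000 + 0.4749·8.7636] = 4.1202
Node d (S = 116): V_d = e^(−0.01)·[0.5251·8.7636 + 0.4749·35.9065] = 21.4376
Node 0 (S = 145): V_0 = e^(−0.01)·[0.5251·4.1202 + 0.4749·21.4376] = 12.2210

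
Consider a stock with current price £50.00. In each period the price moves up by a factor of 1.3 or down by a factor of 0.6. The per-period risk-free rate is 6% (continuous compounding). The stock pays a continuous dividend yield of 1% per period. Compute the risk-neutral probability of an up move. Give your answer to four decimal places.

p = 0.6447

Per-period risk-free factor R = e^0.06 = 1.0618; dividend-adjusted growth = e^(0.06−0.01) = 1.0513.
Risk-neutral probability p = (1.0513 − 0.6)/(1.3 − 0.6) = 0.4513/0.7000 = 0.6447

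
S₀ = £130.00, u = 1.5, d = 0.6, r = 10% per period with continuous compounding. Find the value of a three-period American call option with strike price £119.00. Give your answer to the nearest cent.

Risk-neutral probability p = (e^0.1 − 0.6)/(1.5 − 0.6) = 0.5052/0.9000 = 0.5613
Terminal stock prices: S_uuu = 438.8, S_uud = 175.5, S_udd = 70.2, S_ddd = 28.08
Terminal payoffs (S − K): max(319.8, 0) = 319.8, max(56.5, 0) = 56.5, max(-48.8, 0) = 0, max(-90.92, 0) = 0
Node uu (S = 292.5): continuation = e^(−0.1)·[0.5613·319.7500 + 0.4387·56.5000] = 184.8243; exercise value = 173.5000 ≤ continuation, so V_uu = 184.8243
Node ud (S = 117): continuation = e^(−0.1)·[0.5613·56.5000 + 0.4387·0.0000] = 28.6956; exercise value = 0.0000 ≤ continuation, so V_ud = 28.6956
Node dd (S = 46.8): continuation = e^(−0.1)·[0.5613·0.0000 + 0.4387·0.0000] = 0.0000; exercise value = 0.0000 ≤ continuation, so V_dd = 0.0000
Node u (S = 195): continuation = e^(−0.1)·[0.5613·184.8243 + 0.4387·28.6956] = 105.2605; exercise value = 76.0000 ≤ continuation, so V_u = 105.2605
Node d (S = 78): continuation = e^(−0.1)·[0.5613·28.6956 + 0.4387·0.0000] = 14.5741; exercise value = 0.0000 ≤ continuation, so V_d = 14.5741
Node 0 (S = 130): continuation = e^(−0.1)·[0.5613·105.2605 + 0.4387·14.5741] = 59.2455; exercise value = 11.0000 ≤ continuation, so V_0 = 59.2455

£59.25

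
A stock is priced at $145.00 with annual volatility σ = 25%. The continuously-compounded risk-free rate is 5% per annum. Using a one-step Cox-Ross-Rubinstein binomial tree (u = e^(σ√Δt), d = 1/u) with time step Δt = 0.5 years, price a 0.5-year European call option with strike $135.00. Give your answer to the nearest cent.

$19.56

CRR parameters: u = e^(σ√Δt) = e^(0.25·√0.5) = 1.1934, d = 1/u = 0.8380
Per-period rate: rΔt = 0.05·0.5 = 0.025, so R = e^0.025 = 1.0253
Risk-neutral probability p = (e^0.025 − 0.8380)/(1.1934 − 0.8380) = 0.1873/0.3554 = 0.5272
Terminal stock prices: S_u = 173, S_d = 121.5
Terminal payoffs (S − K): max(38.04, 0) = 38.04, max(-13.49, 0) = 0
Node 0 (S = 145): V_0 = e^(−0.025)·[0.5272·38.0379 + 0.4728·0.0000] = 19.5566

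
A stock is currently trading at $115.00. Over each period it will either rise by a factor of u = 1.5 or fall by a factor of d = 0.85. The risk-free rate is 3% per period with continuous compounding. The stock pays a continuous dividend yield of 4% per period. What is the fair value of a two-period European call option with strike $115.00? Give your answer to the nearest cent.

$16.35

Per-period risk-free factor R = e^0.03 = 1.0305; dividend-adjusted growth = e^(0.03−0.04) = 0.9900.
Risk-neutral probability p = (0.9900 − 0.85)/(1.5 − 0.85) = 0.1400/0.6500 = 0.2155
Terminal stock prices: S_uu = 258.8, S_ud = 146.6, S_dd = 83.09
Terminal payoffs (S − K): max(143.8, 0) = 143.8, max(31.62, 0) = 31.62, max(-31.91, 0) = 0
Node u (S = 172.5): V_u = e^(−0.03)·[0.2155·143.7500 + 0.7845·31.6250] = 54.1349
Node d (S = 97.75): V_d = e^(−0.03)·[0.2155·31.6250 + 0.7845·0.0000] = 6.6126
Node 0 (S = 115): V_0 = e^(−0.03)·[0.2155·54.1349 + 0.7845·6.6126] = 16.3538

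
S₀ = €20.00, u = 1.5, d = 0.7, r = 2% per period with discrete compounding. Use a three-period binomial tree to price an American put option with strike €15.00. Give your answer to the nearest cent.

Risk-neutral probability p = (1 + 0.02 − 0.7)/(1.5 − 0.7) = 0.3200/0.8000 = 0.4000
Terminal stock prices: S_uuu = 67.5, S_uud = 31.5, S_udd = 14.7, S_ddd = 6.86
Terminal payoffs (K − S): max(-52.5, 0) = 0, max(-16.5, 0) = 0, max(0.3, 0) = 0.3, max(8.14, 0) = 8.14
Node uu (S = 45): continuation = 1/1.02·[0.4000·0.0000 + 0.6000·0.0000] = 0.0000; exercise value = 0.0000 ≤ continuation, so V_uu = 0.0000
Node ud (S = 21): continuation = 1/1.02·[0.4000·0.0000 + 0.6000·0.3000] = 0.1765; exercise value = 0.0000 ≤ continuation, so V_ud = 0.1765
Node dd (S = 9.8): continuation = 1/1.02·[0.4000·0.3000 + 0.6000·8.1400] = 4.9059; exercise value = 5.2000 > continuation, so V_dd = 5.2000 (exercise)
Node u (S = 30): continuation = 1/1.02·[0.4000·0.0000 + 0.6000·0.1765] = 0.1038; exercise value = 0.0000 ≤ continuation, so V_u = 0.1038
Node d (S = 14): continuation = 1/1.02·[0.4000·0.1765 + 0.6000·5.2000] = 3.1280; exercise value = 1.0000 ≤ continuation, so V_d = 3.1280
Node 0 (S = 20): continuation = 1/1.02·[0.4000·0.1038 + 0.6000·3.1280] = 1.8807; exercise value = 0.0000 ≤ continuation, so V_0 = 1.8807

€1.88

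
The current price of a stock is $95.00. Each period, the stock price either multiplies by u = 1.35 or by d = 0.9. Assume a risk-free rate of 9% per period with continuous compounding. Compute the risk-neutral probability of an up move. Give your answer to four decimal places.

p = 0.4315

Risk-neutral probability p = (e^0.09 − 0.9)/(1.35 − 0.9) = 0.1942/0.4500 = 0.4315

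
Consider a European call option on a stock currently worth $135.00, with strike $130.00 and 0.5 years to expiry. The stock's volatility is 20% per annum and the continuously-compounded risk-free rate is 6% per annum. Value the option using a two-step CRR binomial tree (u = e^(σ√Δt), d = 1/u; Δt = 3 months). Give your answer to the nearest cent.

CRR parameters: u = e^(σ√Δt) = e^(0.2·√0.25) = 1.1052, d = 1/u = 0.9048
Per-period rate: rΔt = 0.06·0.25 = 0.015, so R = e^0.015 = 1.0151
Risk-neutral probability p = (e^0.015 − 0.9048)/(1.1052 − 0.9048) = 0.1103/0.2003 = 0.5505
Terminal stock prices: S_uu = 164.9, S_ud = 135, S_dd = 110.5
Terminal payoffs (S − K): max(34.89, 0) = 34.89, max(5, 0) = 5, max(-19.47, 0) = 0
Node u (S = 149.2): V_u = e^(−0.015)·[0.5505·34.8894 + 0.4495·5.0000] = 21.1335
Node d (S = 122.2): V_d = e^(−0.015)·[0.5505·5.0000 + 0.4495·0.0000] = 2.7113
Node 0 (S = 135): V_0 = e^(−0.015)·[0.5505·21.1335 + 0.4495·2.7113] = 12.6607

$12.66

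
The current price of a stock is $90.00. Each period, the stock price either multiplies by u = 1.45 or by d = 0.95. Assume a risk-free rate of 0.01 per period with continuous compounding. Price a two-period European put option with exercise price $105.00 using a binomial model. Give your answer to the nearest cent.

Risk-neutral probability p = (e^0.01 − 0.95)/(1.45 − 0.95) = 0.0601/0.5000 = 0.1201
Terminal stock prices: S_uu = 189.2, S_ud = 124, S_dd = 81.22
Terminal payoffs (K − S): max(-84.22, 0) = 0, max(-18.97, 0) = 0, max(23.78, 0) = 23.78
Node u (S = 130.5): V_u = e^(−0.01)·[0.1201·0.0000 + 0.8799·0.0000] = 0.0000
Node d (S = 85.5): V_d = e^(−0.01)·[0.1201·0.0000 + 0.8799·23.7750] = 20.7115
Node 0 (S = 90): V_0 = e^(−0.01)·[0.1201·0.0000 + 0.8799·20.7115] = 18.0427

$18.04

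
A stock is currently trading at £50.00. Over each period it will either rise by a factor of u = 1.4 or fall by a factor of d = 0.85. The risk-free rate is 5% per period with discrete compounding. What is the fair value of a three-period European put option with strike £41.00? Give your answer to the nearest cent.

£2.29

Risk-neutral probability p = (1 + 0.05 − 0.85)/(1.4 − 0.85) = 0.2000/0.5500 = 0.3636
Terminal stock prices: S_uuu = 137.2, S_uud = 83.3, S_udd = 50.57, S_ddd = 30.71
Terminal payoffs (K − S): max(-96.2, 0) = 0, max(-42.3, 0) = 0, max(-9.575, 0) = 0, max(10.29, 0) = 10.29
Node uu (S = 98): V_uu = 1/1.05·[0.3636·0.0000 + 0.6364·0.0000] = 0.0000
Node ud (S = 59.5): V_ud = 1/1.05·[0.3636·0.0000 + 0.6364·0.0000] = 0.0000
Node dd (S = 36.12): V_dd = 1/1.05·[0.3636·0.0000 + 0.6364·10.2938] = 6.2386
Node u (S = 70): V_u = 1/1.05·[0.3636·0.0000 + 0.6364·0.0000] = 0.0000
Node d (S = 42.5): V_d = 1/1.05·[0.3636·0.0000 + 0.6364·6.2386] = 3.7810
Node 0 (S = 50): V_0 = 1/1.05·[0.3636·0.0000 + 0.6364·3.7810] = 2.2915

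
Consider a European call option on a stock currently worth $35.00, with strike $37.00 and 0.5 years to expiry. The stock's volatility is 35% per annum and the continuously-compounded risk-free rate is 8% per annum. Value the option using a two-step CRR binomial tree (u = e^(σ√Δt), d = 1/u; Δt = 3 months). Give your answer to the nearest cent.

CRR parameters: u = e^(σ√Δt) = e^(0.35·√0.25) = 1.1912, d = 1/u = 0.8395
Per-period rate: rΔt = 0.08·0.25 = 0.02, so R = e^0.02 = 1.0202
Risk-neutral probability p = (e^0.02 − 0.8395)/(1.1912 − 0.8395) = 0.1807/0.3518 = 0.5138
Terminal stock prices: S_uu = 49.67, S_ud = 35, S_dd = 24.66
Terminal payoffs (S − K): max(12.67, 0) = 12.67, max(-2, 0) = 0, max(-12.34, 0) = 0
Node u (S = 41.69): V_u = e^(−0.02)·[0.5138·12.6674 + 0.4862·0.0000] = 6.3794
Node d (S = 29.38): V_d = e^(−0.02)·[0.5138·0.0000 + 0.4862·0.0000] = 0.0000
Node 0 (S = 35): V_0 = e^(−0.02)·[0.5138·6.3794 + 0.4862·0.0000] = 3.2128

$3.21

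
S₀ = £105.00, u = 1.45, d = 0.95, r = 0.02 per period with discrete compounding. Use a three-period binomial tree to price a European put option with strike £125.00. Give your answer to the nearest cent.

Risk-neutral probability p = (1 + 0.02 − 0.95)/(1.45 − 0.95) = 0.0700/0.5000 = 0.1400
Terminal stock prices: S_uuu = 320.1, S_uud = 209.7, S_udd = 137.4, S_ddd = 90.02
Terminal payoffs (K − S): max(-195.1, 0) = 0, max(-84.72, 0) = 0, max(-12.41, 0) = 0, max(34.98, 0) = 34.98
Node uu (S = 220.8): V_uu = 1/1.02·[0.1400·0.0000 + 0.8600·0.0000] = 0.0000
Node ud (S = 144.6): V_ud = 1/1.02·[0.1400·0.0000 + 0.8600·0.0000] = 0.0000
Node dd (S = 94.76): V_dd = 1/1.02·[0.1400·0.0000 + 0.8600·34.9756] = 29.4893
Node u (S = 152.2): V_u = 1/1.02·[0.1400·0.0000 + 0.8600·0.0000] = 0.0000
Node d (S = 99.75): V_d = 1/1.02·[0.1400·0.0000 + 0.8600·29.4893] = 24.8635
Node 0 (S = 105): V_0 = 1/1.02·[0.1400·0.0000 + 0.8600·24.8635] = 20.9633

£20.96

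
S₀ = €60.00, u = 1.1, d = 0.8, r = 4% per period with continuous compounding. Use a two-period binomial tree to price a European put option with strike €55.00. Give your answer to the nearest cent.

Risk-neutral probability p = (e^0.04 − 0.8)/(1.1 − 0.8) = 0.2408/0.3000 = 0.8027
Terminal stock prices: S_uu = 72.6, S_ud = 52.8, S_dd = 38.4
Terminal payoffs (K − S): max(-17.6, 0) = 0, max(2.2, 0) = 2.2, max(16.6, 0) = 16.6
Node u (S = 66): V_u = e^(−0.04)·[0.8027·0.0000 + 0.1973·2.2000] = 0.4170
Node d (S = 48): V_d = e^(−0.04)·[0.8027·2.2000 + 0.1973·16.6000] = 4.8434
Node 0 (S = 60): V_0 = e^(−0.04)·[0.8027·0.4170 + 0.1973·4.8434] = 1.2398

€1.24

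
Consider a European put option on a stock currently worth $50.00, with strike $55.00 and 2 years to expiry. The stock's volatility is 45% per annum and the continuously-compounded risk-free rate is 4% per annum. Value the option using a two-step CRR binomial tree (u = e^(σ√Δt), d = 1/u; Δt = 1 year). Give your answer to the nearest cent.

$12.55

CRR parameters: u = e^(σ√Δt) = e^(0.45·√1) = 1.5683, d = 1/u = 0.6376
Per-period rate: rΔt = 0.04·1 = 0.04, so R = e^0.04 = 1.0408
Risk-neutral probability p = (e^0.04 − 0.6376)/(1.5683 − 0.6376) = 0.4032/0.9307 = 0.4332
Terminal stock prices: S_uu = 123, S_ud = 50, S_dd = 20.33
Terminal payoffs (K − S): max(-67.98, 0) = 0, max(5, 0) = 5, max(34.67, 0) = 34.67
Node u (S = 78.42): V_u = e^(−0.04)·[0.4332·0.0000 + 0.5668·5.0000] = 2.7228
Node d (S = 31.88): V_d = e^(−0.04)·[0.4332·5.0000 + 0.5668·34.6715] = 20.9620
Node 0 (S = 50): V_0 = e^(−0.04)·[0.4332·2.7228 + 0.5668·20.9620] = 12.5485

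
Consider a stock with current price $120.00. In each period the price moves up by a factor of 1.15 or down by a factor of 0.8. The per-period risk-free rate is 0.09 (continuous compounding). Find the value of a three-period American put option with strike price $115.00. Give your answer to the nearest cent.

Risk-neutral probability p = (e^0.09 − 0.8)/(1.15 − 0.8) = 0.2942/0.3500 = 0.8405
Terminal stock prices: S_uuu = 182.5, S_uud = 127, S_udd = 88.32, S_ddd = 61.44
Terminal payoffs (K − S): max(-67.5, 0) = 0, max(-11.96, 0) = 0, max(26.68, 0) = 26.68, max(53.56, 0) = 53.56
Node uu (S = 158.7): continuation = e^(−0.09)·[0.8405·0.0000 + 0.1595·0.0000] = 0.0000; exercise value = 0.0000 ≤ continuation, so V_uu = 0.0000
Node ud (S = 110.4): continuation = e^(−0.09)·[0.8405·0.0000 + 0.1595·26.6800] = 3.8892; exercise value = 4.6000 > continuation, so V_ud = 4.6000 (exercise)
Node dd (S = 76.8): continuation = e^(−0.09)·[0.8405·26.6800 + 0.1595·53.5600] = 28.3021; exercise value = 38.2000 > continuation, so V_dd = 38.2000 (exercise)
Node u (S = 138): continuation = e^(−0.09)·[0.8405·0.0000 + 0.1595·4.6000] = 0.6706; exercise value = 0.0000 ≤ continuation, so V_u = 0.6706
Node d (S = 96): continuation = e^(−0.09)·[0.8405·4.6000 + 0.1595·38.2000] = 9.1021; exercise value = 19.0000 > continuation, so V_d = 19.0000 (exercise)
Node 0 (S = 120): continuation = e^(−0.09)·[0.8405·0.6706 + 0.1595·19.0000] = 3.2848; exercise value = 0.0000 ≤ continuation, so V_0 = 3.2848

$3.28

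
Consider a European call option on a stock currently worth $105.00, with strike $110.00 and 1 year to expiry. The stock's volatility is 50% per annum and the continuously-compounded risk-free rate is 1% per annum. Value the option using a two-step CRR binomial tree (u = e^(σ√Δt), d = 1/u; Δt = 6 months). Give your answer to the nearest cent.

CRR parameters: u = e^(σ√Δt) = e^(0.5·√0.5) = 1.4241, d = 1/u = 0.7022
Per-period rate: rΔt = 0.01·0.5 = 0.005, so R = e^0.005 = 1.0050
Risk-neutral probability p = (e^0.005 − 0.7022)/(1.4241 − 0.7022) = 0.3028/0.7219 = 0.4195
Terminal stock prices: S_uu = 213, S_ud = 105, S_dd = 51.77
Terminal payoffs (S − K): max(103, 0) = 103, max(-5, 0) = 0, max(-58.23, 0) = 0
Node u (S = 149.5): V_u = e^(−0.005)·[0.4195·102.9521 + 0.5805·0.0000] = 42.9693
Node d (S = 73.73): V_d = e^(−0.005)·[0.4195·0.0000 + 0.5805·0.0000] = 0.0000
Node 0 (S = 105): V_0 = e^(−0.005)·[0.4195·42.9693 + 0.5805·0.0000] = 17.9342

$17.93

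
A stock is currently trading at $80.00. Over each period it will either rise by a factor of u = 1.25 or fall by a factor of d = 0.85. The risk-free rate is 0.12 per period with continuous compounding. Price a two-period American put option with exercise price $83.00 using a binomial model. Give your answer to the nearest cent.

$4.07

Risk-neutral probability p = (e^0.12 − 0.85)/(1.25 − 0.85) = 0.2775/0.4000 = 0.6937
Terminal stock prices: S_uu = 125, S_ud = 85, S_dd = 57.8
Terminal payoffs (K − S): max(-42, 0) = 0, max(-2, 0) = 0, max(25.2, 0) = 25.2
Node u (S = 100): continuation = e^(−0.12)·[0.6937·0.0000 + 0.3063·0.0000] = 0.0000; exercise value = 0.0000 ≤ continuation, so V_u = 0.0000
Node d (S = 68): continuation = e^(−0.12)·[0.6937·0.0000 + 0.3063·25.2000] = 6.8450; exercise value = 15.0000 > continuation, so V_d = 15.0000 (exercise)
Node 0 (S = 80): continuation = e^(−0.12)·[0.6937·0.0000 + 0.3063·15.0000] = 4.0744; exercise value = 3.0000 ≤ continuation, so V_0 = 4.0744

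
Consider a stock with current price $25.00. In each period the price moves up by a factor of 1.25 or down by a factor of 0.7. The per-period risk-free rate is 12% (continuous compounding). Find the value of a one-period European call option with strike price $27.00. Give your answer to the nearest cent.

Risk-neutral probability p = (e^0.12 − 0.7)/(1.25 − 0.7) = 0.4275/0.5500 = 0.7773
Terminal stock prices: S_u = 31.25, S_d = 17.5
Terminal payoffs (S − K): max(4.25, 0) = 4.25, max(-9.5, 0) = 0
Node 0 (S = 25): V_0 = e^(−0.12)·[0.7773·4.2500 + 0.2227·0.0000] = 2.9298

$2.93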